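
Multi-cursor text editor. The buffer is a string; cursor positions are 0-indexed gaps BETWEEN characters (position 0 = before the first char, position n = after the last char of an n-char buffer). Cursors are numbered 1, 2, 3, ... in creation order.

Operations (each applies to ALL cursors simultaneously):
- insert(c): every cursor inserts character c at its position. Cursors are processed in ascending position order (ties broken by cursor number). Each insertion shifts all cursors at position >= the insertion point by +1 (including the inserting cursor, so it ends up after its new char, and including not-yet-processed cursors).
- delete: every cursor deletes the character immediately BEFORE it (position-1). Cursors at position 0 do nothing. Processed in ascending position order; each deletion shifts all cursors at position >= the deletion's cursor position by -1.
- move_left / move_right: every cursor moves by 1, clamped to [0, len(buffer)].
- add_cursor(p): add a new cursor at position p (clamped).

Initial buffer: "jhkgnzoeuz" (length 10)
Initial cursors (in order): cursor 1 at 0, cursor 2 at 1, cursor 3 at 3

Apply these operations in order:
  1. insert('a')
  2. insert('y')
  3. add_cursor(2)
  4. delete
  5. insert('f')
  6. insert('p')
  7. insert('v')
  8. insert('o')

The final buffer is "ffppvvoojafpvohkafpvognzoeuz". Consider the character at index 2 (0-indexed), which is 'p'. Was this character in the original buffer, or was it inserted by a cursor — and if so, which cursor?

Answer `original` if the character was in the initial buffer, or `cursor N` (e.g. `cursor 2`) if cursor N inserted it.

After op 1 (insert('a')): buffer="ajahkagnzoeuz" (len 13), cursors c1@1 c2@3 c3@6, authorship 1.2..3.......
After op 2 (insert('y')): buffer="ayjayhkaygnzoeuz" (len 16), cursors c1@2 c2@5 c3@9, authorship 11.22..33.......
After op 3 (add_cursor(2)): buffer="ayjayhkaygnzoeuz" (len 16), cursors c1@2 c4@2 c2@5 c3@9, authorship 11.22..33.......
After op 4 (delete): buffer="jahkagnzoeuz" (len 12), cursors c1@0 c4@0 c2@2 c3@5, authorship .2..3.......
After op 5 (insert('f')): buffer="ffjafhkafgnzoeuz" (len 16), cursors c1@2 c4@2 c2@5 c3@9, authorship 14.22..33.......
After op 6 (insert('p')): buffer="ffppjafphkafpgnzoeuz" (len 20), cursors c1@4 c4@4 c2@8 c3@13, authorship 1414.222..333.......
After op 7 (insert('v')): buffer="ffppvvjafpvhkafpvgnzoeuz" (len 24), cursors c1@6 c4@6 c2@11 c3@17, authorship 141414.2222..3333.......
After op 8 (insert('o')): buffer="ffppvvoojafpvohkafpvognzoeuz" (len 28), cursors c1@8 c4@8 c2@14 c3@21, authorship 14141414.22222..33333.......
Authorship (.=original, N=cursor N): 1 4 1 4 1 4 1 4 . 2 2 2 2 2 . . 3 3 3 3 3 . . . . . . .
Index 2: author = 1

Answer: cursor 1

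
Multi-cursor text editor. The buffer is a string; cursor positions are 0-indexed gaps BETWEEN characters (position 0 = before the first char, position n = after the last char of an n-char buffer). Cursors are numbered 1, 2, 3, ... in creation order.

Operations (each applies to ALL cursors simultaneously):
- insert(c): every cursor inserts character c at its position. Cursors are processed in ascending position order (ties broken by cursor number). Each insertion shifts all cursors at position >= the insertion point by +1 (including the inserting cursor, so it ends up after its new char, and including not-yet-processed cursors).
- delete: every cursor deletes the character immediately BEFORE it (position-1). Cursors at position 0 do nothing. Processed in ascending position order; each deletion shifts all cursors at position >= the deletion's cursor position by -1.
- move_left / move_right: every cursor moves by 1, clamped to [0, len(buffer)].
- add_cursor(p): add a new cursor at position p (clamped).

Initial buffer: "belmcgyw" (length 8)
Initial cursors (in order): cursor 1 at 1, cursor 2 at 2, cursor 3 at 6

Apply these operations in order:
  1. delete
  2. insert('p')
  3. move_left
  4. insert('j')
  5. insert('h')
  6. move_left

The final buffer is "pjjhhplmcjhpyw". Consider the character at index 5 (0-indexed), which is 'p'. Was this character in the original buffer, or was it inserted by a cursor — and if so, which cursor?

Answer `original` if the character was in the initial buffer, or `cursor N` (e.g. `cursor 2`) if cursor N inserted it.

Answer: cursor 2

Derivation:
After op 1 (delete): buffer="lmcyw" (len 5), cursors c1@0 c2@0 c3@3, authorship .....
After op 2 (insert('p')): buffer="pplmcpyw" (len 8), cursors c1@2 c2@2 c3@6, authorship 12...3..
After op 3 (move_left): buffer="pplmcpyw" (len 8), cursors c1@1 c2@1 c3@5, authorship 12...3..
After op 4 (insert('j')): buffer="pjjplmcjpyw" (len 11), cursors c1@3 c2@3 c3@8, authorship 1122...33..
After op 5 (insert('h')): buffer="pjjhhplmcjhpyw" (len 14), cursors c1@5 c2@5 c3@11, authorship 112122...333..
After op 6 (move_left): buffer="pjjhhplmcjhpyw" (len 14), cursors c1@4 c2@4 c3@10, authorship 112122...333..
Authorship (.=original, N=cursor N): 1 1 2 1 2 2 . . . 3 3 3 . .
Index 5: author = 2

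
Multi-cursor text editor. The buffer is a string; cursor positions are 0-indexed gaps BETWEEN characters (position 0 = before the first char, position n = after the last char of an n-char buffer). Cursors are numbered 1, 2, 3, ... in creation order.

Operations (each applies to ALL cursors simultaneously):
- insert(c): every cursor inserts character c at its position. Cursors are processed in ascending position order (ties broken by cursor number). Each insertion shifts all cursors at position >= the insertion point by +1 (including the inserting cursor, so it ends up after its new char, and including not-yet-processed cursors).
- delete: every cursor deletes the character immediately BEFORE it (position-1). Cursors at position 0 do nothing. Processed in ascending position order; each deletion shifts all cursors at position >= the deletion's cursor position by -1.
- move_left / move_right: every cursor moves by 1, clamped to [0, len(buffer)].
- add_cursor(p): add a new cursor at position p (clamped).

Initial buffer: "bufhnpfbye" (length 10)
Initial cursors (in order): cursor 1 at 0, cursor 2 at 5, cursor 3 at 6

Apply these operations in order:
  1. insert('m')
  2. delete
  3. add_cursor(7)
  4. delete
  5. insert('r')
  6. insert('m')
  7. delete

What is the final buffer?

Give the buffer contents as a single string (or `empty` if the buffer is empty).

Answer: rbufhrrrbye

Derivation:
After op 1 (insert('m')): buffer="mbufhnmpmfbye" (len 13), cursors c1@1 c2@7 c3@9, authorship 1.....2.3....
After op 2 (delete): buffer="bufhnpfbye" (len 10), cursors c1@0 c2@5 c3@6, authorship ..........
After op 3 (add_cursor(7)): buffer="bufhnpfbye" (len 10), cursors c1@0 c2@5 c3@6 c4@7, authorship ..........
After op 4 (delete): buffer="bufhbye" (len 7), cursors c1@0 c2@4 c3@4 c4@4, authorship .......
After op 5 (insert('r')): buffer="rbufhrrrbye" (len 11), cursors c1@1 c2@8 c3@8 c4@8, authorship 1....234...
After op 6 (insert('m')): buffer="rmbufhrrrmmmbye" (len 15), cursors c1@2 c2@12 c3@12 c4@12, authorship 11....234234...
After op 7 (delete): buffer="rbufhrrrbye" (len 11), cursors c1@1 c2@8 c3@8 c4@8, authorship 1....234...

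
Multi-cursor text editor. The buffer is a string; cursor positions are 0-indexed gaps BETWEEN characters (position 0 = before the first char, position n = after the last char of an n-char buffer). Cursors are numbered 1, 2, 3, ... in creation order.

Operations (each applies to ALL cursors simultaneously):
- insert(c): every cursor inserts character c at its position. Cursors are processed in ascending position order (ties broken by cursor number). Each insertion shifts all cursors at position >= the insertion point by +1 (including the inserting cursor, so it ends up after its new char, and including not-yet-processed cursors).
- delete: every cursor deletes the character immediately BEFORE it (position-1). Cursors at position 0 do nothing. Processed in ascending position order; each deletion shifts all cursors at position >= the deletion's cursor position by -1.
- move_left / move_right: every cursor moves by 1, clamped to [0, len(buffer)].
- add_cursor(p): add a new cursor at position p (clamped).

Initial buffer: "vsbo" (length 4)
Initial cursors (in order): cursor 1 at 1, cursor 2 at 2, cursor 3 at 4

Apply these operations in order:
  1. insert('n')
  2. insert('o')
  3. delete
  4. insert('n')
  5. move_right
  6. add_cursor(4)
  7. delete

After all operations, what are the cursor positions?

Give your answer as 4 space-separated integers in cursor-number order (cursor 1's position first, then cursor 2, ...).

Answer: 2 4 6 2

Derivation:
After op 1 (insert('n')): buffer="vnsnbon" (len 7), cursors c1@2 c2@4 c3@7, authorship .1.2..3
After op 2 (insert('o')): buffer="vnosnobono" (len 10), cursors c1@3 c2@6 c3@10, authorship .11.22..33
After op 3 (delete): buffer="vnsnbon" (len 7), cursors c1@2 c2@4 c3@7, authorship .1.2..3
After op 4 (insert('n')): buffer="vnnsnnbonn" (len 10), cursors c1@3 c2@6 c3@10, authorship .11.22..33
After op 5 (move_right): buffer="vnnsnnbonn" (len 10), cursors c1@4 c2@7 c3@10, authorship .11.22..33
After op 6 (add_cursor(4)): buffer="vnnsnnbonn" (len 10), cursors c1@4 c4@4 c2@7 c3@10, authorship .11.22..33
After op 7 (delete): buffer="vnnnon" (len 6), cursors c1@2 c4@2 c2@4 c3@6, authorship .122.3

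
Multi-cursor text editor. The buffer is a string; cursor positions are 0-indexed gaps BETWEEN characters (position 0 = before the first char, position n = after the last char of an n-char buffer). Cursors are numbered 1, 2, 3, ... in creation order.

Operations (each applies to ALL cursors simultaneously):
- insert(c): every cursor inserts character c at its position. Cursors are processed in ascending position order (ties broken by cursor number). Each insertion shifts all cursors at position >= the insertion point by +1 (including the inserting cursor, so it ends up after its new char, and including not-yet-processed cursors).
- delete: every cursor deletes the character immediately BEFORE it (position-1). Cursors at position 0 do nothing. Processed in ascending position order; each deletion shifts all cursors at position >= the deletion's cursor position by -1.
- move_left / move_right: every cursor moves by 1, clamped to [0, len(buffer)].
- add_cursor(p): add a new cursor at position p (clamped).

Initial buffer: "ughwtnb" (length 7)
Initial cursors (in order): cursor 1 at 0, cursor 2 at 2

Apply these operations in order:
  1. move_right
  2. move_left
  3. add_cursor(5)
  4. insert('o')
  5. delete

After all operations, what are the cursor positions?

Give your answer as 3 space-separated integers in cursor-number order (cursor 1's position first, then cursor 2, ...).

After op 1 (move_right): buffer="ughwtnb" (len 7), cursors c1@1 c2@3, authorship .......
After op 2 (move_left): buffer="ughwtnb" (len 7), cursors c1@0 c2@2, authorship .......
After op 3 (add_cursor(5)): buffer="ughwtnb" (len 7), cursors c1@0 c2@2 c3@5, authorship .......
After op 4 (insert('o')): buffer="ougohwtonb" (len 10), cursors c1@1 c2@4 c3@8, authorship 1..2...3..
After op 5 (delete): buffer="ughwtnb" (len 7), cursors c1@0 c2@2 c3@5, authorship .......

Answer: 0 2 5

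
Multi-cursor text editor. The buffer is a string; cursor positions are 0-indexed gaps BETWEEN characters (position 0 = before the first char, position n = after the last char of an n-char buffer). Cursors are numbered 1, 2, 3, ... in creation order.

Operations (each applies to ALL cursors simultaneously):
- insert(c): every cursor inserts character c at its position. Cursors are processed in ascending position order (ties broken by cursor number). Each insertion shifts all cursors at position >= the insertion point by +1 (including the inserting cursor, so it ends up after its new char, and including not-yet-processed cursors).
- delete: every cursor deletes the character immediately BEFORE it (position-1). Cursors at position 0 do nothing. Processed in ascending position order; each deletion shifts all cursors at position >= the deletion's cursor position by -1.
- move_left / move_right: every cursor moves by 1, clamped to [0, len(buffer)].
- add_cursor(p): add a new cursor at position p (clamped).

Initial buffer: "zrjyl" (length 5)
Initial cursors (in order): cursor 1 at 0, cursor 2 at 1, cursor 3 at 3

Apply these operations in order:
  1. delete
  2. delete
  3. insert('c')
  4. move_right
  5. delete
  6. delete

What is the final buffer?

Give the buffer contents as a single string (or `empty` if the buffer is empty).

After op 1 (delete): buffer="ryl" (len 3), cursors c1@0 c2@0 c3@1, authorship ...
After op 2 (delete): buffer="yl" (len 2), cursors c1@0 c2@0 c3@0, authorship ..
After op 3 (insert('c')): buffer="cccyl" (len 5), cursors c1@3 c2@3 c3@3, authorship 123..
After op 4 (move_right): buffer="cccyl" (len 5), cursors c1@4 c2@4 c3@4, authorship 123..
After op 5 (delete): buffer="cl" (len 2), cursors c1@1 c2@1 c3@1, authorship 1.
After op 6 (delete): buffer="l" (len 1), cursors c1@0 c2@0 c3@0, authorship .

Answer: l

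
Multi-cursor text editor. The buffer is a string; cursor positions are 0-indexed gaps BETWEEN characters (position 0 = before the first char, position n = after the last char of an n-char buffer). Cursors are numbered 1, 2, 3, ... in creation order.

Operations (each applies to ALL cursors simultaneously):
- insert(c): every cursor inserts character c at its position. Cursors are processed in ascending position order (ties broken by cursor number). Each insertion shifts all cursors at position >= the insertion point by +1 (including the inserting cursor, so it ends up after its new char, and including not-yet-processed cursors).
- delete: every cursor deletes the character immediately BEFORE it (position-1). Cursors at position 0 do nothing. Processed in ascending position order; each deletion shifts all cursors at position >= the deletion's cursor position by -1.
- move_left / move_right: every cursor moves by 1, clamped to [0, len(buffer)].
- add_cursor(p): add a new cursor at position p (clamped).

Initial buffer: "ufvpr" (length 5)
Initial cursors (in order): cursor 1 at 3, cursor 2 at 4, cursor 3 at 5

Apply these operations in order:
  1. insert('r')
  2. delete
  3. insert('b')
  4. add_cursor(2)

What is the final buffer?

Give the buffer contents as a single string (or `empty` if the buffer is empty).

After op 1 (insert('r')): buffer="ufvrprrr" (len 8), cursors c1@4 c2@6 c3@8, authorship ...1.2.3
After op 2 (delete): buffer="ufvpr" (len 5), cursors c1@3 c2@4 c3@5, authorship .....
After op 3 (insert('b')): buffer="ufvbpbrb" (len 8), cursors c1@4 c2@6 c3@8, authorship ...1.2.3
After op 4 (add_cursor(2)): buffer="ufvbpbrb" (len 8), cursors c4@2 c1@4 c2@6 c3@8, authorship ...1.2.3

Answer: ufvbpbrb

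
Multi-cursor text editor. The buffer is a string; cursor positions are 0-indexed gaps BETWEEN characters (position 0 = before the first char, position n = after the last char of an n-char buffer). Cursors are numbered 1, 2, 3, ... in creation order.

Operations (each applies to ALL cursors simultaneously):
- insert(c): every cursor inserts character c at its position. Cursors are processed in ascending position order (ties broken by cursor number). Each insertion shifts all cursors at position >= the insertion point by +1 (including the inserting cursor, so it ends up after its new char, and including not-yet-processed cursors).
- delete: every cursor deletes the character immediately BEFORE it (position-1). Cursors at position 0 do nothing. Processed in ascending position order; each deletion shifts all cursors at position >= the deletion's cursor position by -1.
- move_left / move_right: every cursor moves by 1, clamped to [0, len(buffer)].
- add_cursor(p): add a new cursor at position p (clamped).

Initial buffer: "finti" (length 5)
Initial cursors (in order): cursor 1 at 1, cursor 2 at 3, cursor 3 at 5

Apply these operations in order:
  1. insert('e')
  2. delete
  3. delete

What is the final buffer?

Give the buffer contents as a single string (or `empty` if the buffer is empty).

After op 1 (insert('e')): buffer="feinetie" (len 8), cursors c1@2 c2@5 c3@8, authorship .1..2..3
After op 2 (delete): buffer="finti" (len 5), cursors c1@1 c2@3 c3@5, authorship .....
After op 3 (delete): buffer="it" (len 2), cursors c1@0 c2@1 c3@2, authorship ..

Answer: it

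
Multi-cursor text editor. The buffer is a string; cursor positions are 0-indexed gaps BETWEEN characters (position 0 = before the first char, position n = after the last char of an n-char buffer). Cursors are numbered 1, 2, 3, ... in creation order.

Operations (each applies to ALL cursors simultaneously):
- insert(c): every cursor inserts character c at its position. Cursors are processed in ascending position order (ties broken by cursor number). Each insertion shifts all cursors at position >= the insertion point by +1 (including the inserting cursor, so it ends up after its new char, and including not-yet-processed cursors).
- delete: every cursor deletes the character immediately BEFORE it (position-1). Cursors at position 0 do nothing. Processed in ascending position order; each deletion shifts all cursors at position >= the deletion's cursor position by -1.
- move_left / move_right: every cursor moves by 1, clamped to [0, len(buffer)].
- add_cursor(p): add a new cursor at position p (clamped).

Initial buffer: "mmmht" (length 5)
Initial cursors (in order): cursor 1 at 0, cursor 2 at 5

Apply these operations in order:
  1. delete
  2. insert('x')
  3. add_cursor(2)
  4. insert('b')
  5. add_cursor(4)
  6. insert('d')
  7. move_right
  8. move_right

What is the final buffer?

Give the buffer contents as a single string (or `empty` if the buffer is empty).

Answer: xbdmbddmmhxbd

Derivation:
After op 1 (delete): buffer="mmmh" (len 4), cursors c1@0 c2@4, authorship ....
After op 2 (insert('x')): buffer="xmmmhx" (len 6), cursors c1@1 c2@6, authorship 1....2
After op 3 (add_cursor(2)): buffer="xmmmhx" (len 6), cursors c1@1 c3@2 c2@6, authorship 1....2
After op 4 (insert('b')): buffer="xbmbmmhxb" (len 9), cursors c1@2 c3@4 c2@9, authorship 11.3...22
After op 5 (add_cursor(4)): buffer="xbmbmmhxb" (len 9), cursors c1@2 c3@4 c4@4 c2@9, authorship 11.3...22
After op 6 (insert('d')): buffer="xbdmbddmmhxbd" (len 13), cursors c1@3 c3@7 c4@7 c2@13, authorship 111.334...222
After op 7 (move_right): buffer="xbdmbddmmhxbd" (len 13), cursors c1@4 c3@8 c4@8 c2@13, authorship 111.334...222
After op 8 (move_right): buffer="xbdmbddmmhxbd" (len 13), cursors c1@5 c3@9 c4@9 c2@13, authorship 111.334...222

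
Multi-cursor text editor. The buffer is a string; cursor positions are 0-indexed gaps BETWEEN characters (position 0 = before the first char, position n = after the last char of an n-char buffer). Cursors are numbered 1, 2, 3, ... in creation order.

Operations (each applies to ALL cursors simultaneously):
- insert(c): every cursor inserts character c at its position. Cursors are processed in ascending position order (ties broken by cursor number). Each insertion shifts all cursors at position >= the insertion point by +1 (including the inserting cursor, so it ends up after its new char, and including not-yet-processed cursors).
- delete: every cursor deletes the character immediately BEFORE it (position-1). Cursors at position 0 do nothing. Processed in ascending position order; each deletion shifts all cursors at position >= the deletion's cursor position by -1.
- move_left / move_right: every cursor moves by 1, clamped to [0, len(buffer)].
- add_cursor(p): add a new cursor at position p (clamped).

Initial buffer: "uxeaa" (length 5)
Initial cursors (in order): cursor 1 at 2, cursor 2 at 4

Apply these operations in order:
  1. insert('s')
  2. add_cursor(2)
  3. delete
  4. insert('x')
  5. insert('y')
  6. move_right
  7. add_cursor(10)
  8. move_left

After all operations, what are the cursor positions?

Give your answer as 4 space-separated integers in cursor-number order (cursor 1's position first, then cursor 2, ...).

Answer: 5 9 5 9

Derivation:
After op 1 (insert('s')): buffer="uxseasa" (len 7), cursors c1@3 c2@6, authorship ..1..2.
After op 2 (add_cursor(2)): buffer="uxseasa" (len 7), cursors c3@2 c1@3 c2@6, authorship ..1..2.
After op 3 (delete): buffer="ueaa" (len 4), cursors c1@1 c3@1 c2@3, authorship ....
After op 4 (insert('x')): buffer="uxxeaxa" (len 7), cursors c1@3 c3@3 c2@6, authorship .13..2.
After op 5 (insert('y')): buffer="uxxyyeaxya" (len 10), cursors c1@5 c3@5 c2@9, authorship .1313..22.
After op 6 (move_right): buffer="uxxyyeaxya" (len 10), cursors c1@6 c3@6 c2@10, authorship .1313..22.
After op 7 (add_cursor(10)): buffer="uxxyyeaxya" (len 10), cursors c1@6 c3@6 c2@10 c4@10, authorship .1313..22.
After op 8 (move_left): buffer="uxxyyeaxya" (len 10), cursors c1@5 c3@5 c2@9 c4@9, authorship .1313..22.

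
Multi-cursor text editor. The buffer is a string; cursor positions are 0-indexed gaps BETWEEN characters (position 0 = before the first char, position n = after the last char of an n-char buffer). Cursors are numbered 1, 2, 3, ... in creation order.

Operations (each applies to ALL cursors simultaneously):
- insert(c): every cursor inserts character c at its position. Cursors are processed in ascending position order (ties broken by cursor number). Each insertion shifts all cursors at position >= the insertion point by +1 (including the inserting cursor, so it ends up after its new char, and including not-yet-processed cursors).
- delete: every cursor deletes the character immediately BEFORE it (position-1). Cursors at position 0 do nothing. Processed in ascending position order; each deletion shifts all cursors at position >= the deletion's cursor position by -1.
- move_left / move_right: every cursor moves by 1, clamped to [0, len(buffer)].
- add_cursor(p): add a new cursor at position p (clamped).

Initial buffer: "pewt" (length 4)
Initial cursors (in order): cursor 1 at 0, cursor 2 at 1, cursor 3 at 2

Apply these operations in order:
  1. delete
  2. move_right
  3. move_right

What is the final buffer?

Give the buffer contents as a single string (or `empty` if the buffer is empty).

Answer: wt

Derivation:
After op 1 (delete): buffer="wt" (len 2), cursors c1@0 c2@0 c3@0, authorship ..
After op 2 (move_right): buffer="wt" (len 2), cursors c1@1 c2@1 c3@1, authorship ..
After op 3 (move_right): buffer="wt" (len 2), cursors c1@2 c2@2 c3@2, authorship ..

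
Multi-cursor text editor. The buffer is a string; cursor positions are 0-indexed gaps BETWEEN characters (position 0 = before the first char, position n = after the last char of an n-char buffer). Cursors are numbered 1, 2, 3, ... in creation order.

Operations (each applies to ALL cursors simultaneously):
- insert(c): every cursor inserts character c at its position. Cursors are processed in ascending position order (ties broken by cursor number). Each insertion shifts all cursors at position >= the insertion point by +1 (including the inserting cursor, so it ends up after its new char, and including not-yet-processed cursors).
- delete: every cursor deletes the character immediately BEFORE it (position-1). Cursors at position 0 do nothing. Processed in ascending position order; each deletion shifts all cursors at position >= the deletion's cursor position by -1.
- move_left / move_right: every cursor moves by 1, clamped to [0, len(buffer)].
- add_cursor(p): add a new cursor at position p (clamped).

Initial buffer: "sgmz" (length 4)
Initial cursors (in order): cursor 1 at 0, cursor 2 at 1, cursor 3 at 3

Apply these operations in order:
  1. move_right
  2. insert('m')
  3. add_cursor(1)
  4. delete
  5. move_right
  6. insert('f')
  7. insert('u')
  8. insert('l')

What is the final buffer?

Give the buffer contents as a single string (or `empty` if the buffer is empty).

Answer: gffuullmfulzful

Derivation:
After op 1 (move_right): buffer="sgmz" (len 4), cursors c1@1 c2@2 c3@4, authorship ....
After op 2 (insert('m')): buffer="smgmmzm" (len 7), cursors c1@2 c2@4 c3@7, authorship .1.2..3
After op 3 (add_cursor(1)): buffer="smgmmzm" (len 7), cursors c4@1 c1@2 c2@4 c3@7, authorship .1.2..3
After op 4 (delete): buffer="gmz" (len 3), cursors c1@0 c4@0 c2@1 c3@3, authorship ...
After op 5 (move_right): buffer="gmz" (len 3), cursors c1@1 c4@1 c2@2 c3@3, authorship ...
After op 6 (insert('f')): buffer="gffmfzf" (len 7), cursors c1@3 c4@3 c2@5 c3@7, authorship .14.2.3
After op 7 (insert('u')): buffer="gffuumfuzfu" (len 11), cursors c1@5 c4@5 c2@8 c3@11, authorship .1414.22.33
After op 8 (insert('l')): buffer="gffuullmfulzful" (len 15), cursors c1@7 c4@7 c2@11 c3@15, authorship .141414.222.333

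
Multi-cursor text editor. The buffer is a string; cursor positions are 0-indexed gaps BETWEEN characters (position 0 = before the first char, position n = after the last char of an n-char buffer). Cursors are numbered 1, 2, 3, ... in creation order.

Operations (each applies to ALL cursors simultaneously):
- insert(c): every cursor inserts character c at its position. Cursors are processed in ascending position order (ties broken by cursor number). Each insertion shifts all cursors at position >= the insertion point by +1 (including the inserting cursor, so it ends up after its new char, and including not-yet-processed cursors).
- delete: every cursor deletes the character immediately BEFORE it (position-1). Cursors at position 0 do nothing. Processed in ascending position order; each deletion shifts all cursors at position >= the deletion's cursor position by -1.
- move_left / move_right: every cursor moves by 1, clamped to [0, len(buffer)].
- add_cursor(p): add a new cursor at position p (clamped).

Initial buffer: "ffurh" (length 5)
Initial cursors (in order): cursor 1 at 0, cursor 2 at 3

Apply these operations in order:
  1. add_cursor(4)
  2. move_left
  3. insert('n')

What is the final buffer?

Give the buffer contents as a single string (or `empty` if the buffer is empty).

Answer: nffnunrh

Derivation:
After op 1 (add_cursor(4)): buffer="ffurh" (len 5), cursors c1@0 c2@3 c3@4, authorship .....
After op 2 (move_left): buffer="ffurh" (len 5), cursors c1@0 c2@2 c3@3, authorship .....
After op 3 (insert('n')): buffer="nffnunrh" (len 8), cursors c1@1 c2@4 c3@6, authorship 1..2.3..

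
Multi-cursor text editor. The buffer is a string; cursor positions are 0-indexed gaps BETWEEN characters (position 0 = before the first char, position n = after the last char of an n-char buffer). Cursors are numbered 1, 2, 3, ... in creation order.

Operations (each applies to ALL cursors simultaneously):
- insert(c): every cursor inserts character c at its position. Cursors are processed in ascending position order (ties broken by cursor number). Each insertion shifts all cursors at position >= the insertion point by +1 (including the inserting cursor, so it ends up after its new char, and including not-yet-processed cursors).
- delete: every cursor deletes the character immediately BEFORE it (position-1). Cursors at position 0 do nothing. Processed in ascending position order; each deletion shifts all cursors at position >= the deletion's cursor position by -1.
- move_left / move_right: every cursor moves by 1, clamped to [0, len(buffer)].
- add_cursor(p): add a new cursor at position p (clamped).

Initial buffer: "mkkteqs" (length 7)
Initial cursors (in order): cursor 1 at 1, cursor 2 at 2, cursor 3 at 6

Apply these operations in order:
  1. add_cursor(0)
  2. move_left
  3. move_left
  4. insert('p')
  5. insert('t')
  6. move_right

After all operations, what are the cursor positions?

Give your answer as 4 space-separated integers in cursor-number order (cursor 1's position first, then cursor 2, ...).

After op 1 (add_cursor(0)): buffer="mkkteqs" (len 7), cursors c4@0 c1@1 c2@2 c3@6, authorship .......
After op 2 (move_left): buffer="mkkteqs" (len 7), cursors c1@0 c4@0 c2@1 c3@5, authorship .......
After op 3 (move_left): buffer="mkkteqs" (len 7), cursors c1@0 c2@0 c4@0 c3@4, authorship .......
After op 4 (insert('p')): buffer="pppmkktpeqs" (len 11), cursors c1@3 c2@3 c4@3 c3@8, authorship 124....3...
After op 5 (insert('t')): buffer="ppptttmkktpteqs" (len 15), cursors c1@6 c2@6 c4@6 c3@12, authorship 124124....33...
After op 6 (move_right): buffer="ppptttmkktpteqs" (len 15), cursors c1@7 c2@7 c4@7 c3@13, authorship 124124....33...

Answer: 7 7 13 7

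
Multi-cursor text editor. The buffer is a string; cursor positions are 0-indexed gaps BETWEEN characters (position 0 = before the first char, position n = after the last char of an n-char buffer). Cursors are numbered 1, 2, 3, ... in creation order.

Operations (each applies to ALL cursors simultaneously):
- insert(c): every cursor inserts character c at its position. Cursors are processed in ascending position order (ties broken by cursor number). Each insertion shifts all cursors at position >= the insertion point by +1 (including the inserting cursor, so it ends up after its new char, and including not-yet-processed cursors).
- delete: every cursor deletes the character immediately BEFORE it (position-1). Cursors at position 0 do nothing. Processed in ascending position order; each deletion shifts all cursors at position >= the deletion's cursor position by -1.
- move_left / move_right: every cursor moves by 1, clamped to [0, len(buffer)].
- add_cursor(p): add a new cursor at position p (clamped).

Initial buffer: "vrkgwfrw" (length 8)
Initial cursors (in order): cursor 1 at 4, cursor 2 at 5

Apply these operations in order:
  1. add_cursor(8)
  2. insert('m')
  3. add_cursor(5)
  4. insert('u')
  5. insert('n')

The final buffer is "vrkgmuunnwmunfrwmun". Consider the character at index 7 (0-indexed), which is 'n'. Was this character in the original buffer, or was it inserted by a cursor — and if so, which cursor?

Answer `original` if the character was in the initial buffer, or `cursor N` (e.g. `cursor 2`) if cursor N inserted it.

Answer: cursor 1

Derivation:
After op 1 (add_cursor(8)): buffer="vrkgwfrw" (len 8), cursors c1@4 c2@5 c3@8, authorship ........
After op 2 (insert('m')): buffer="vrkgmwmfrwm" (len 11), cursors c1@5 c2@7 c3@11, authorship ....1.2...3
After op 3 (add_cursor(5)): buffer="vrkgmwmfrwm" (len 11), cursors c1@5 c4@5 c2@7 c3@11, authorship ....1.2...3
After op 4 (insert('u')): buffer="vrkgmuuwmufrwmu" (len 15), cursors c1@7 c4@7 c2@10 c3@15, authorship ....114.22...33
After op 5 (insert('n')): buffer="vrkgmuunnwmunfrwmun" (len 19), cursors c1@9 c4@9 c2@13 c3@19, authorship ....11414.222...333
Authorship (.=original, N=cursor N): . . . . 1 1 4 1 4 . 2 2 2 . . . 3 3 3
Index 7: author = 1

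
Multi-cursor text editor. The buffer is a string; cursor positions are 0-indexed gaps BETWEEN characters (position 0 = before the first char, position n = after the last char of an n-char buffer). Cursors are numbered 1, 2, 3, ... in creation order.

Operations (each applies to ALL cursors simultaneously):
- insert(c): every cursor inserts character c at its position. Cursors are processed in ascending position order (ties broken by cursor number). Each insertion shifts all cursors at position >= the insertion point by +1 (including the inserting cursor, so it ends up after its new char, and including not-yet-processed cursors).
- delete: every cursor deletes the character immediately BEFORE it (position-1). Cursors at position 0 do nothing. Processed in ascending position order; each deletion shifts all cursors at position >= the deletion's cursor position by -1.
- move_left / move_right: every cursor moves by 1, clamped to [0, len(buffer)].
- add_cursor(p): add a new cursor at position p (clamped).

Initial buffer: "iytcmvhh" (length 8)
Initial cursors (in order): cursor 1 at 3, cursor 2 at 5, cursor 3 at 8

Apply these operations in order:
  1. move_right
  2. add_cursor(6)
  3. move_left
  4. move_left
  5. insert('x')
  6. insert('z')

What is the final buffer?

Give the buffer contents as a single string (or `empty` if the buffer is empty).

Answer: iyxztcxxzzmvxzhh

Derivation:
After op 1 (move_right): buffer="iytcmvhh" (len 8), cursors c1@4 c2@6 c3@8, authorship ........
After op 2 (add_cursor(6)): buffer="iytcmvhh" (len 8), cursors c1@4 c2@6 c4@6 c3@8, authorship ........
After op 3 (move_left): buffer="iytcmvhh" (len 8), cursors c1@3 c2@5 c4@5 c3@7, authorship ........
After op 4 (move_left): buffer="iytcmvhh" (len 8), cursors c1@2 c2@4 c4@4 c3@6, authorship ........
After op 5 (insert('x')): buffer="iyxtcxxmvxhh" (len 12), cursors c1@3 c2@7 c4@7 c3@10, authorship ..1..24..3..
After op 6 (insert('z')): buffer="iyxztcxxzzmvxzhh" (len 16), cursors c1@4 c2@10 c4@10 c3@14, authorship ..11..2424..33..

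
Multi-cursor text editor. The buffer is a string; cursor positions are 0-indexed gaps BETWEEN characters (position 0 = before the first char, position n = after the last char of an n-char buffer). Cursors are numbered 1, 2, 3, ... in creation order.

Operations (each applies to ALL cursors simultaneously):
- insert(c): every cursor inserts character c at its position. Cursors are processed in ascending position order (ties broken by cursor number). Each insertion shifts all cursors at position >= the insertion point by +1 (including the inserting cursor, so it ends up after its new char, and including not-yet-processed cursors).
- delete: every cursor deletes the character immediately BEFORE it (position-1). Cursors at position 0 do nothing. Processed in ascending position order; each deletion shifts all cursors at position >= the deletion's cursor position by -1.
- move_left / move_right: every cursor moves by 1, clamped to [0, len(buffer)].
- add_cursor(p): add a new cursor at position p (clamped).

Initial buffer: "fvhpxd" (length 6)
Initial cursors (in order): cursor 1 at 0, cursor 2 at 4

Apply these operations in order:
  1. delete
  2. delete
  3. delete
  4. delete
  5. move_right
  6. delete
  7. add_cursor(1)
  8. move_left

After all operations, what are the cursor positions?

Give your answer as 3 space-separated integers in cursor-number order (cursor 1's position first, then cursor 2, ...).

After op 1 (delete): buffer="fvhxd" (len 5), cursors c1@0 c2@3, authorship .....
After op 2 (delete): buffer="fvxd" (len 4), cursors c1@0 c2@2, authorship ....
After op 3 (delete): buffer="fxd" (len 3), cursors c1@0 c2@1, authorship ...
After op 4 (delete): buffer="xd" (len 2), cursors c1@0 c2@0, authorship ..
After op 5 (move_right): buffer="xd" (len 2), cursors c1@1 c2@1, authorship ..
After op 6 (delete): buffer="d" (len 1), cursors c1@0 c2@0, authorship .
After op 7 (add_cursor(1)): buffer="d" (len 1), cursors c1@0 c2@0 c3@1, authorship .
After op 8 (move_left): buffer="d" (len 1), cursors c1@0 c2@0 c3@0, authorship .

Answer: 0 0 0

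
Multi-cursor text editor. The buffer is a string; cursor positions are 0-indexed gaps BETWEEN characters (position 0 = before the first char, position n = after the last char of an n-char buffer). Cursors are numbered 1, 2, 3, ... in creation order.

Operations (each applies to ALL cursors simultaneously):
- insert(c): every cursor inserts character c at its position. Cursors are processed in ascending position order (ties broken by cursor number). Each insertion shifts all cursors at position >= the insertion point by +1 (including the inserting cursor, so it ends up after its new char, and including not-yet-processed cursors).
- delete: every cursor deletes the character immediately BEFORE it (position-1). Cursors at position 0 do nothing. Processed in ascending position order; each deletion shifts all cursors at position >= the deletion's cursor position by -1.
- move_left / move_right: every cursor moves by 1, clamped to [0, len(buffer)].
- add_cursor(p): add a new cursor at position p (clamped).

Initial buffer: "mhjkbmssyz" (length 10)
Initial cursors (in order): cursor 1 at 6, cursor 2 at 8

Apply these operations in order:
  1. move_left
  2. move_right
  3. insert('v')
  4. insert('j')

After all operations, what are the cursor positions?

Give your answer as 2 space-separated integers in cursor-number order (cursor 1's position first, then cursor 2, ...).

After op 1 (move_left): buffer="mhjkbmssyz" (len 10), cursors c1@5 c2@7, authorship ..........
After op 2 (move_right): buffer="mhjkbmssyz" (len 10), cursors c1@6 c2@8, authorship ..........
After op 3 (insert('v')): buffer="mhjkbmvssvyz" (len 12), cursors c1@7 c2@10, authorship ......1..2..
After op 4 (insert('j')): buffer="mhjkbmvjssvjyz" (len 14), cursors c1@8 c2@12, authorship ......11..22..

Answer: 8 12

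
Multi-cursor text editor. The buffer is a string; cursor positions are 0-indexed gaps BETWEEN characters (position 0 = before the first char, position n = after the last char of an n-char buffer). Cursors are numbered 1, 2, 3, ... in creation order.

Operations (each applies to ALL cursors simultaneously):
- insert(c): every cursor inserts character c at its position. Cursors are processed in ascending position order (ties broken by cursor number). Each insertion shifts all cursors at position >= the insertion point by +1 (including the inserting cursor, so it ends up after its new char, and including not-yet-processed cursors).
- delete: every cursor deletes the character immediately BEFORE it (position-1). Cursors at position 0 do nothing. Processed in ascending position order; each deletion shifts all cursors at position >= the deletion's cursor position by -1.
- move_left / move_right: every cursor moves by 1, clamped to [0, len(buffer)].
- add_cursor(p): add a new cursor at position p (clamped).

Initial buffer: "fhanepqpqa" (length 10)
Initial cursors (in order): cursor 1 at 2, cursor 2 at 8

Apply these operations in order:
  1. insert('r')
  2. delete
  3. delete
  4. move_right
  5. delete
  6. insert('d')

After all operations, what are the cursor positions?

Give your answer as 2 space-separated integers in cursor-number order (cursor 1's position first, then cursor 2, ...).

Answer: 2 7

Derivation:
After op 1 (insert('r')): buffer="fhranepqprqa" (len 12), cursors c1@3 c2@10, authorship ..1......2..
After op 2 (delete): buffer="fhanepqpqa" (len 10), cursors c1@2 c2@8, authorship ..........
After op 3 (delete): buffer="fanepqqa" (len 8), cursors c1@1 c2@6, authorship ........
After op 4 (move_right): buffer="fanepqqa" (len 8), cursors c1@2 c2@7, authorship ........
After op 5 (delete): buffer="fnepqa" (len 6), cursors c1@1 c2@5, authorship ......
After op 6 (insert('d')): buffer="fdnepqda" (len 8), cursors c1@2 c2@7, authorship .1....2.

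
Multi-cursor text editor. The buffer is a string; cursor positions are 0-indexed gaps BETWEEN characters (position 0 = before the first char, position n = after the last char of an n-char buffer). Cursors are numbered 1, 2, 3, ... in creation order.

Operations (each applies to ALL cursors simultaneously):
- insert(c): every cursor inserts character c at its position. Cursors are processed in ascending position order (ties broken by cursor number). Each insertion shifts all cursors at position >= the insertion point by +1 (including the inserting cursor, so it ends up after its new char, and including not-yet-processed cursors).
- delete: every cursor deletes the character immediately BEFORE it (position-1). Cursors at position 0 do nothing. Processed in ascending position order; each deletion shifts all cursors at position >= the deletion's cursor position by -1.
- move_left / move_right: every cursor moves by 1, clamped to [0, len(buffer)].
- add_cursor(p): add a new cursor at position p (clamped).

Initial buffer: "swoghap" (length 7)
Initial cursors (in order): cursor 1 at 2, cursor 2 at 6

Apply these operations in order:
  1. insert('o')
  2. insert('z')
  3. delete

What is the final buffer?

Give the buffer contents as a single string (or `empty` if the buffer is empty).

After op 1 (insert('o')): buffer="swooghaop" (len 9), cursors c1@3 c2@8, authorship ..1....2.
After op 2 (insert('z')): buffer="swozoghaozp" (len 11), cursors c1@4 c2@10, authorship ..11....22.
After op 3 (delete): buffer="swooghaop" (len 9), cursors c1@3 c2@8, authorship ..1....2.

Answer: swooghaop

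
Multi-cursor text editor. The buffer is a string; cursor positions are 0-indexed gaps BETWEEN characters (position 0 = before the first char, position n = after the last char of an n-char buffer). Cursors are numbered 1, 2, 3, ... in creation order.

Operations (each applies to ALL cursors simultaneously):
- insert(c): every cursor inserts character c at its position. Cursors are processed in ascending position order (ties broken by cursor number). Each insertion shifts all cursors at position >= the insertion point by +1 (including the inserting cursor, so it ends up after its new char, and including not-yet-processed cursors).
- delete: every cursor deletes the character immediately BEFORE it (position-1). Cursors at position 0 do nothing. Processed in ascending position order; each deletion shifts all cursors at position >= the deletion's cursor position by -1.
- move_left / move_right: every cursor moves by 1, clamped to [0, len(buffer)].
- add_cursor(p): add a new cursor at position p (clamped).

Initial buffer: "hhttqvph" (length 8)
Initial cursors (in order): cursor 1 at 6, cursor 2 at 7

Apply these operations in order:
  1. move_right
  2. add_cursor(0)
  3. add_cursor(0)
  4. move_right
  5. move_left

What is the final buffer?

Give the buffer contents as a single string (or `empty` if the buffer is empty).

Answer: hhttqvph

Derivation:
After op 1 (move_right): buffer="hhttqvph" (len 8), cursors c1@7 c2@8, authorship ........
After op 2 (add_cursor(0)): buffer="hhttqvph" (len 8), cursors c3@0 c1@7 c2@8, authorship ........
After op 3 (add_cursor(0)): buffer="hhttqvph" (len 8), cursors c3@0 c4@0 c1@7 c2@8, authorship ........
After op 4 (move_right): buffer="hhttqvph" (len 8), cursors c3@1 c4@1 c1@8 c2@8, authorship ........
After op 5 (move_left): buffer="hhttqvph" (len 8), cursors c3@0 c4@0 c1@7 c2@7, authorship ........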